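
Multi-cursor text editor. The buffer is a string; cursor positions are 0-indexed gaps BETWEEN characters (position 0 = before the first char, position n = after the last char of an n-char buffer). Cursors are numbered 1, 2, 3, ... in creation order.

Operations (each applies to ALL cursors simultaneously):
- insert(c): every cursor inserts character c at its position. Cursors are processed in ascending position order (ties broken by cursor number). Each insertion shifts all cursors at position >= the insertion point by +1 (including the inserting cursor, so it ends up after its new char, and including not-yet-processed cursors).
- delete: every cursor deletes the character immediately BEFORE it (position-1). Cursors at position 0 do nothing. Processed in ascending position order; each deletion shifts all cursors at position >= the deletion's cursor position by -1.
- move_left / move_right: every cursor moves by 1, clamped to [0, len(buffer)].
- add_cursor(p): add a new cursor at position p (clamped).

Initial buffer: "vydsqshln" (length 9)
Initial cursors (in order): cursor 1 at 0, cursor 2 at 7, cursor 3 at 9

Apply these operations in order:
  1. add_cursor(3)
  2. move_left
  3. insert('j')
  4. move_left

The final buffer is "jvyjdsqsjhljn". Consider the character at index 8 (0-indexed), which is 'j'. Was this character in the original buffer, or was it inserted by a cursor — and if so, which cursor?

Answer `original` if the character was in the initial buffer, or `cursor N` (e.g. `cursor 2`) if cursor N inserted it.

Answer: cursor 2

Derivation:
After op 1 (add_cursor(3)): buffer="vydsqshln" (len 9), cursors c1@0 c4@3 c2@7 c3@9, authorship .........
After op 2 (move_left): buffer="vydsqshln" (len 9), cursors c1@0 c4@2 c2@6 c3@8, authorship .........
After op 3 (insert('j')): buffer="jvyjdsqsjhljn" (len 13), cursors c1@1 c4@4 c2@9 c3@12, authorship 1..4....2..3.
After op 4 (move_left): buffer="jvyjdsqsjhljn" (len 13), cursors c1@0 c4@3 c2@8 c3@11, authorship 1..4....2..3.
Authorship (.=original, N=cursor N): 1 . . 4 . . . . 2 . . 3 .
Index 8: author = 2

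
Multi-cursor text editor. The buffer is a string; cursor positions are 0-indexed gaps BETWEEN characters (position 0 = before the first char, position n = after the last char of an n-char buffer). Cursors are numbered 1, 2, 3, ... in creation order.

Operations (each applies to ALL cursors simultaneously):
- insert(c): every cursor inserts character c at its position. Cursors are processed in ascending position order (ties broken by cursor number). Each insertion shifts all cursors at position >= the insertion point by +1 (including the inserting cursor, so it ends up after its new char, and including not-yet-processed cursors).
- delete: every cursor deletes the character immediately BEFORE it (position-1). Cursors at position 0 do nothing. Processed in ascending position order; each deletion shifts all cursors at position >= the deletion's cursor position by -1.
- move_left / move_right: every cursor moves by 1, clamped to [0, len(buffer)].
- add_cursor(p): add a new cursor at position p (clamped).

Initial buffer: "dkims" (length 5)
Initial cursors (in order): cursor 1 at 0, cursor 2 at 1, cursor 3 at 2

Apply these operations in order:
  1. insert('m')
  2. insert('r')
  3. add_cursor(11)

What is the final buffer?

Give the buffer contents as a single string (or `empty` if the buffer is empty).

Answer: mrdmrkmrims

Derivation:
After op 1 (insert('m')): buffer="mdmkmims" (len 8), cursors c1@1 c2@3 c3@5, authorship 1.2.3...
After op 2 (insert('r')): buffer="mrdmrkmrims" (len 11), cursors c1@2 c2@5 c3@8, authorship 11.22.33...
After op 3 (add_cursor(11)): buffer="mrdmrkmrims" (len 11), cursors c1@2 c2@5 c3@8 c4@11, authorship 11.22.33...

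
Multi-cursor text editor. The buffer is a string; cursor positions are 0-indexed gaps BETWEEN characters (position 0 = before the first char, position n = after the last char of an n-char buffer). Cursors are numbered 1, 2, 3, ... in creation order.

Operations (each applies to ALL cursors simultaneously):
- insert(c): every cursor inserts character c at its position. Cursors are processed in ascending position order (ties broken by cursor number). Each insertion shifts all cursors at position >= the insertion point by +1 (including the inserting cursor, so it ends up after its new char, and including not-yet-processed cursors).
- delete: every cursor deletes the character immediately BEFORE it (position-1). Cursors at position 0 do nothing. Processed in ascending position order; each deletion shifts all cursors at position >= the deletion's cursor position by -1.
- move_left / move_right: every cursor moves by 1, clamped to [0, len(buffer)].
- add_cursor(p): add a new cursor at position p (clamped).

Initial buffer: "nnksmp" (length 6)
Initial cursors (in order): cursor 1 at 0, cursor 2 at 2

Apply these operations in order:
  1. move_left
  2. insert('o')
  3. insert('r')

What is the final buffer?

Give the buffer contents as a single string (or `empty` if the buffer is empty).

After op 1 (move_left): buffer="nnksmp" (len 6), cursors c1@0 c2@1, authorship ......
After op 2 (insert('o')): buffer="ononksmp" (len 8), cursors c1@1 c2@3, authorship 1.2.....
After op 3 (insert('r')): buffer="ornornksmp" (len 10), cursors c1@2 c2@5, authorship 11.22.....

Answer: ornornksmp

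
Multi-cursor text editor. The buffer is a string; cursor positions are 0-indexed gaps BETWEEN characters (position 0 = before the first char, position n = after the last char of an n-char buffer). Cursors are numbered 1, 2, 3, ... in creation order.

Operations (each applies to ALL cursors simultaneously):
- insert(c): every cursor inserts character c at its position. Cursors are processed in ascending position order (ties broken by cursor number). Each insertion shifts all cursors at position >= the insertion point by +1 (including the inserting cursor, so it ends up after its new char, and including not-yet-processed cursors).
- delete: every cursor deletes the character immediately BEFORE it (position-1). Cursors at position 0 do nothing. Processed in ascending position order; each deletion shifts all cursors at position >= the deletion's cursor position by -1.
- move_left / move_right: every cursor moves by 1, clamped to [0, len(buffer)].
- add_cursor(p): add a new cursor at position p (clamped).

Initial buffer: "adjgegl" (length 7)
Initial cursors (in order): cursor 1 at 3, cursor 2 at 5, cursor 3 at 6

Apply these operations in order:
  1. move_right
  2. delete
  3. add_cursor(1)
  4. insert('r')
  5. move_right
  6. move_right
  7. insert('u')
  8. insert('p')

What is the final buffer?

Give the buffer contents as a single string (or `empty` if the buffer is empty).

Answer: ardjuprerupruupp

Derivation:
After op 1 (move_right): buffer="adjgegl" (len 7), cursors c1@4 c2@6 c3@7, authorship .......
After op 2 (delete): buffer="adje" (len 4), cursors c1@3 c2@4 c3@4, authorship ....
After op 3 (add_cursor(1)): buffer="adje" (len 4), cursors c4@1 c1@3 c2@4 c3@4, authorship ....
After op 4 (insert('r')): buffer="ardjrerr" (len 8), cursors c4@2 c1@5 c2@8 c3@8, authorship .4..1.23
After op 5 (move_right): buffer="ardjrerr" (len 8), cursors c4@3 c1@6 c2@8 c3@8, authorship .4..1.23
After op 6 (move_right): buffer="ardjrerr" (len 8), cursors c4@4 c1@7 c2@8 c3@8, authorship .4..1.23
After op 7 (insert('u')): buffer="ardjureruruu" (len 12), cursors c4@5 c1@9 c2@12 c3@12, authorship .4..41.21323
After op 8 (insert('p')): buffer="ardjuprerupruupp" (len 16), cursors c4@6 c1@11 c2@16 c3@16, authorship .4..441.21132323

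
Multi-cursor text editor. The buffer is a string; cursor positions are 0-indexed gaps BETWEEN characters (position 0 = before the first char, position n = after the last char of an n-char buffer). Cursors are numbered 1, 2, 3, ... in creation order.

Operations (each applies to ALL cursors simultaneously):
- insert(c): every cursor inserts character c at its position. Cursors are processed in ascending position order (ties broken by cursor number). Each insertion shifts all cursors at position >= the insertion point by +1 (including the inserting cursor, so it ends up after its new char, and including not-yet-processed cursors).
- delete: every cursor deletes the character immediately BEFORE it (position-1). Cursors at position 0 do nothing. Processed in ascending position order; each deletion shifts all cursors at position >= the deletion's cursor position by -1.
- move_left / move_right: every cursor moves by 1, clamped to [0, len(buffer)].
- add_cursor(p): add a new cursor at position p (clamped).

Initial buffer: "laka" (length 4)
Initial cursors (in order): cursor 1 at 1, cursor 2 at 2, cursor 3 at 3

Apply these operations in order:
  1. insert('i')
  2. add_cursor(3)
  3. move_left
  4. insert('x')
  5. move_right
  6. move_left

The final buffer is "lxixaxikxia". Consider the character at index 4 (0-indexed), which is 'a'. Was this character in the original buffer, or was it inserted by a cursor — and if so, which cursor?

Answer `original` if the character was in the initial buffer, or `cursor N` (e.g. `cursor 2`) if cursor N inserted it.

After op 1 (insert('i')): buffer="liaikia" (len 7), cursors c1@2 c2@4 c3@6, authorship .1.2.3.
After op 2 (add_cursor(3)): buffer="liaikia" (len 7), cursors c1@2 c4@3 c2@4 c3@6, authorship .1.2.3.
After op 3 (move_left): buffer="liaikia" (len 7), cursors c1@1 c4@2 c2@3 c3@5, authorship .1.2.3.
After op 4 (insert('x')): buffer="lxixaxikxia" (len 11), cursors c1@2 c4@4 c2@6 c3@9, authorship .114.22.33.
After op 5 (move_right): buffer="lxixaxikxia" (len 11), cursors c1@3 c4@5 c2@7 c3@10, authorship .114.22.33.
After op 6 (move_left): buffer="lxixaxikxia" (len 11), cursors c1@2 c4@4 c2@6 c3@9, authorship .114.22.33.
Authorship (.=original, N=cursor N): . 1 1 4 . 2 2 . 3 3 .
Index 4: author = original

Answer: original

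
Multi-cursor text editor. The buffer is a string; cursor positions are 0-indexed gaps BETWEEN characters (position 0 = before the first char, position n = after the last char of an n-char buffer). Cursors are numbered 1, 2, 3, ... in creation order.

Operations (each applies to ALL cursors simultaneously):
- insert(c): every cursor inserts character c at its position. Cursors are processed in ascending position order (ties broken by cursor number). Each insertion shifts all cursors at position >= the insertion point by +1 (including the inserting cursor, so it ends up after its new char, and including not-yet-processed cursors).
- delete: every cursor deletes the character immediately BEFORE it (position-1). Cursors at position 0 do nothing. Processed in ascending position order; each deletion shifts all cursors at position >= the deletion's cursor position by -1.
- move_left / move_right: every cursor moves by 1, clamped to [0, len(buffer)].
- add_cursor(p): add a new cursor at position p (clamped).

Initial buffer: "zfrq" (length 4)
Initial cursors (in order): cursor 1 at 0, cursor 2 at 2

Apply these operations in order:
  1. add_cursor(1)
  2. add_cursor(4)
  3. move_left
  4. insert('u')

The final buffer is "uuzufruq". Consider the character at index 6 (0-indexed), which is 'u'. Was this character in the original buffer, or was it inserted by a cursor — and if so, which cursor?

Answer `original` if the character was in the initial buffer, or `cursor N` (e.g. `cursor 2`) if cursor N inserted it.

After op 1 (add_cursor(1)): buffer="zfrq" (len 4), cursors c1@0 c3@1 c2@2, authorship ....
After op 2 (add_cursor(4)): buffer="zfrq" (len 4), cursors c1@0 c3@1 c2@2 c4@4, authorship ....
After op 3 (move_left): buffer="zfrq" (len 4), cursors c1@0 c3@0 c2@1 c4@3, authorship ....
After op 4 (insert('u')): buffer="uuzufruq" (len 8), cursors c1@2 c3@2 c2@4 c4@7, authorship 13.2..4.
Authorship (.=original, N=cursor N): 1 3 . 2 . . 4 .
Index 6: author = 4

Answer: cursor 4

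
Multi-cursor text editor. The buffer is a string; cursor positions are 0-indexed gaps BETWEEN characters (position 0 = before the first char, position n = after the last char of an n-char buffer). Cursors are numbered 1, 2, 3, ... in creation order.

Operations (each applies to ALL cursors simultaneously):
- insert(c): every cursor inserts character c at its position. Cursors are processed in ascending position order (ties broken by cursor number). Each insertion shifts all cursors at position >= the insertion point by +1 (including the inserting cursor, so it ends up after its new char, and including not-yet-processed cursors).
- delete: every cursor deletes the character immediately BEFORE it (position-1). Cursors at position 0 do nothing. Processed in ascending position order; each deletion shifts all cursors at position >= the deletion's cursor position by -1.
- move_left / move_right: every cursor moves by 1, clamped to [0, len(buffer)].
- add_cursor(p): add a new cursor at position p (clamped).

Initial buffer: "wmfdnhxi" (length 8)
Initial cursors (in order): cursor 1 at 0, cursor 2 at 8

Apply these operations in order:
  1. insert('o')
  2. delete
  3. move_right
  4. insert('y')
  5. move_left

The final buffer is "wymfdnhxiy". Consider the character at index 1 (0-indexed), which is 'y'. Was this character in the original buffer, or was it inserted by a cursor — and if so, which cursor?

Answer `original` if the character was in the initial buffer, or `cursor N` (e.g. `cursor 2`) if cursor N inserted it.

Answer: cursor 1

Derivation:
After op 1 (insert('o')): buffer="owmfdnhxio" (len 10), cursors c1@1 c2@10, authorship 1........2
After op 2 (delete): buffer="wmfdnhxi" (len 8), cursors c1@0 c2@8, authorship ........
After op 3 (move_right): buffer="wmfdnhxi" (len 8), cursors c1@1 c2@8, authorship ........
After op 4 (insert('y')): buffer="wymfdnhxiy" (len 10), cursors c1@2 c2@10, authorship .1.......2
After op 5 (move_left): buffer="wymfdnhxiy" (len 10), cursors c1@1 c2@9, authorship .1.......2
Authorship (.=original, N=cursor N): . 1 . . . . . . . 2
Index 1: author = 1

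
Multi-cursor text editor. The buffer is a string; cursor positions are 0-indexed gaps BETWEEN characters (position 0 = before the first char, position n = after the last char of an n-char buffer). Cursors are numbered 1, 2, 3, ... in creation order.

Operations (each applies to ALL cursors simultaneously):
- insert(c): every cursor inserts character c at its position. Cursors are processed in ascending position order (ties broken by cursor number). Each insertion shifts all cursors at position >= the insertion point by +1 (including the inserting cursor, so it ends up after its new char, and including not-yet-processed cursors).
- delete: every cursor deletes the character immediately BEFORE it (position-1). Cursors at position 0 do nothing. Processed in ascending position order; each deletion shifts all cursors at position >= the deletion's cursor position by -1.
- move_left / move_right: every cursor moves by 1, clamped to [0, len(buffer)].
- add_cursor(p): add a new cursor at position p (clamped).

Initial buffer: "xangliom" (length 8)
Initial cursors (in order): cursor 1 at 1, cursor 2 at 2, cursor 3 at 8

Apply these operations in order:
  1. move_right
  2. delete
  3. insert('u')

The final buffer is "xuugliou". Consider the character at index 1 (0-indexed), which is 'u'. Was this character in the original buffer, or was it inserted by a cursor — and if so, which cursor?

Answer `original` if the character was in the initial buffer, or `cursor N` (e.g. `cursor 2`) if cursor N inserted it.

After op 1 (move_right): buffer="xangliom" (len 8), cursors c1@2 c2@3 c3@8, authorship ........
After op 2 (delete): buffer="xglio" (len 5), cursors c1@1 c2@1 c3@5, authorship .....
After op 3 (insert('u')): buffer="xuugliou" (len 8), cursors c1@3 c2@3 c3@8, authorship .12....3
Authorship (.=original, N=cursor N): . 1 2 . . . . 3
Index 1: author = 1

Answer: cursor 1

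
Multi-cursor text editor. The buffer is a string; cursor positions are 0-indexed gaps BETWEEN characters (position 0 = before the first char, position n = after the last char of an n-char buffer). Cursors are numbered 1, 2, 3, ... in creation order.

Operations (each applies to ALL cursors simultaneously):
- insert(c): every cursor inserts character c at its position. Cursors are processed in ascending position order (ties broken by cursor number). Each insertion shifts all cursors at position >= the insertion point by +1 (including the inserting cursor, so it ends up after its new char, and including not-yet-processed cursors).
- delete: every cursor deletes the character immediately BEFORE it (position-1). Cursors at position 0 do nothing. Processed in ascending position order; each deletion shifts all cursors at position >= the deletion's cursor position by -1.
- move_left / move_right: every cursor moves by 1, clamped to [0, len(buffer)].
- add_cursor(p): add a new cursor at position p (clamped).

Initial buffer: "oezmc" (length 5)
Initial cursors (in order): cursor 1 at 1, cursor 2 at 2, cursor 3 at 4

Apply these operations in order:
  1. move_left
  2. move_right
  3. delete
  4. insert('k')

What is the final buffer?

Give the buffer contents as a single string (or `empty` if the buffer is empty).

Answer: kkzkc

Derivation:
After op 1 (move_left): buffer="oezmc" (len 5), cursors c1@0 c2@1 c3@3, authorship .....
After op 2 (move_right): buffer="oezmc" (len 5), cursors c1@1 c2@2 c3@4, authorship .....
After op 3 (delete): buffer="zc" (len 2), cursors c1@0 c2@0 c3@1, authorship ..
After op 4 (insert('k')): buffer="kkzkc" (len 5), cursors c1@2 c2@2 c3@4, authorship 12.3.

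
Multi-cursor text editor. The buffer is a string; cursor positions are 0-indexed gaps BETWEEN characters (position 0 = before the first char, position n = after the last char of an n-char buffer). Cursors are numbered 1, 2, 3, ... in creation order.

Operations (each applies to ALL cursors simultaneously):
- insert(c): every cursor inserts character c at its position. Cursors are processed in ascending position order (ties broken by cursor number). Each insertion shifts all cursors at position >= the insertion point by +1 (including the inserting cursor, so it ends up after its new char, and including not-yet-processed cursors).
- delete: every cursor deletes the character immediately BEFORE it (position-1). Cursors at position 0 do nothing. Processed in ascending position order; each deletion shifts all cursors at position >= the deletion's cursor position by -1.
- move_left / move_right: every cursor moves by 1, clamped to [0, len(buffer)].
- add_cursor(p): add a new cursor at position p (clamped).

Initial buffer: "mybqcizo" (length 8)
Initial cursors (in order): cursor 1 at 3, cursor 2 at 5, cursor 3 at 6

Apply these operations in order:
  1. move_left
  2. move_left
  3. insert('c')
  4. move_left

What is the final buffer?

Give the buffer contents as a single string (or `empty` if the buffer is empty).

Answer: mcybcqccizo

Derivation:
After op 1 (move_left): buffer="mybqcizo" (len 8), cursors c1@2 c2@4 c3@5, authorship ........
After op 2 (move_left): buffer="mybqcizo" (len 8), cursors c1@1 c2@3 c3@4, authorship ........
After op 3 (insert('c')): buffer="mcybcqccizo" (len 11), cursors c1@2 c2@5 c3@7, authorship .1..2.3....
After op 4 (move_left): buffer="mcybcqccizo" (len 11), cursors c1@1 c2@4 c3@6, authorship .1..2.3....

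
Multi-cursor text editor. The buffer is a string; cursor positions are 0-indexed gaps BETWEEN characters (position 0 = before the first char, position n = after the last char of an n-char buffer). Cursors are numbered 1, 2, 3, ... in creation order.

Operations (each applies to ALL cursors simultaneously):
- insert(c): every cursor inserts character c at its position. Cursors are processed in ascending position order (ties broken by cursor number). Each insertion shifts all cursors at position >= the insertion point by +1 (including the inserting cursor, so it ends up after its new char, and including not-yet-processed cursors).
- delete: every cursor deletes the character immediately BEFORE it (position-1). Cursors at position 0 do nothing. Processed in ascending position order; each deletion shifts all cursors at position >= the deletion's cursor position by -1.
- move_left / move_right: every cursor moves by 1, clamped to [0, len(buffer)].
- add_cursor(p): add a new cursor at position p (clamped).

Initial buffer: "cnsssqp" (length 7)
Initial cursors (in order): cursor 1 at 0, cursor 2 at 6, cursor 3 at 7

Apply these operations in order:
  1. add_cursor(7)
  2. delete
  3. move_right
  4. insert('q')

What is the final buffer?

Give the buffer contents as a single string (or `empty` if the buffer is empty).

After op 1 (add_cursor(7)): buffer="cnsssqp" (len 7), cursors c1@0 c2@6 c3@7 c4@7, authorship .......
After op 2 (delete): buffer="cnss" (len 4), cursors c1@0 c2@4 c3@4 c4@4, authorship ....
After op 3 (move_right): buffer="cnss" (len 4), cursors c1@1 c2@4 c3@4 c4@4, authorship ....
After op 4 (insert('q')): buffer="cqnssqqq" (len 8), cursors c1@2 c2@8 c3@8 c4@8, authorship .1...234

Answer: cqnssqqq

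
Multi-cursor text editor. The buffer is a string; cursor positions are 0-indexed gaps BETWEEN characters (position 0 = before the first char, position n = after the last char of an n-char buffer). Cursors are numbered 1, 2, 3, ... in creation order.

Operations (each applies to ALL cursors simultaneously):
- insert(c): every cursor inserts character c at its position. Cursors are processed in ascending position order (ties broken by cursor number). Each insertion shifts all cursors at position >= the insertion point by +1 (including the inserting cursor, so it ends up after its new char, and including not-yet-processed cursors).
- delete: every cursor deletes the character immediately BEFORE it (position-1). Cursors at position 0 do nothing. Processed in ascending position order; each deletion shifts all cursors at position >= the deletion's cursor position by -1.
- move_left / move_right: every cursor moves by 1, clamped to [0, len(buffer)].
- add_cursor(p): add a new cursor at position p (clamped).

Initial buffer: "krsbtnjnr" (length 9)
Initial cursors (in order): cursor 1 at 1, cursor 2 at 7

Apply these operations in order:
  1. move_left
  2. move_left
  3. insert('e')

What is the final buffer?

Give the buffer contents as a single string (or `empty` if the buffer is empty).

After op 1 (move_left): buffer="krsbtnjnr" (len 9), cursors c1@0 c2@6, authorship .........
After op 2 (move_left): buffer="krsbtnjnr" (len 9), cursors c1@0 c2@5, authorship .........
After op 3 (insert('e')): buffer="ekrsbtenjnr" (len 11), cursors c1@1 c2@7, authorship 1.....2....

Answer: ekrsbtenjnr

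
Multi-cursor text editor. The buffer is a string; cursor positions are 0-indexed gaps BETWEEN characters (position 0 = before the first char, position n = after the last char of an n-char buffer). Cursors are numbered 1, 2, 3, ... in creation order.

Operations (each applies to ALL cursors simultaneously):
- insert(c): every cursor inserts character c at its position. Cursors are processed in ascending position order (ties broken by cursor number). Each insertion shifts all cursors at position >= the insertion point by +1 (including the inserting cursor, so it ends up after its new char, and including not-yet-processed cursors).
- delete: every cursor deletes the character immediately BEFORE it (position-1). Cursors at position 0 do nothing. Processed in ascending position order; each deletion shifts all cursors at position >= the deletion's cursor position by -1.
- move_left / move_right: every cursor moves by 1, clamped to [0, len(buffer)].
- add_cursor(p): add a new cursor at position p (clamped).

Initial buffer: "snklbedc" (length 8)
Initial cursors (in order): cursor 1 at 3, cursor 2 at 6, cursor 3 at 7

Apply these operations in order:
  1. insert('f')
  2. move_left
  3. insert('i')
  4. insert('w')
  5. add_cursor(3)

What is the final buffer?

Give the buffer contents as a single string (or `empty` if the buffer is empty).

Answer: snkiwflbeiwfdiwfc

Derivation:
After op 1 (insert('f')): buffer="snkflbefdfc" (len 11), cursors c1@4 c2@8 c3@10, authorship ...1...2.3.
After op 2 (move_left): buffer="snkflbefdfc" (len 11), cursors c1@3 c2@7 c3@9, authorship ...1...2.3.
After op 3 (insert('i')): buffer="snkiflbeifdifc" (len 14), cursors c1@4 c2@9 c3@12, authorship ...11...22.33.
After op 4 (insert('w')): buffer="snkiwflbeiwfdiwfc" (len 17), cursors c1@5 c2@11 c3@15, authorship ...111...222.333.
After op 5 (add_cursor(3)): buffer="snkiwflbeiwfdiwfc" (len 17), cursors c4@3 c1@5 c2@11 c3@15, authorship ...111...222.333.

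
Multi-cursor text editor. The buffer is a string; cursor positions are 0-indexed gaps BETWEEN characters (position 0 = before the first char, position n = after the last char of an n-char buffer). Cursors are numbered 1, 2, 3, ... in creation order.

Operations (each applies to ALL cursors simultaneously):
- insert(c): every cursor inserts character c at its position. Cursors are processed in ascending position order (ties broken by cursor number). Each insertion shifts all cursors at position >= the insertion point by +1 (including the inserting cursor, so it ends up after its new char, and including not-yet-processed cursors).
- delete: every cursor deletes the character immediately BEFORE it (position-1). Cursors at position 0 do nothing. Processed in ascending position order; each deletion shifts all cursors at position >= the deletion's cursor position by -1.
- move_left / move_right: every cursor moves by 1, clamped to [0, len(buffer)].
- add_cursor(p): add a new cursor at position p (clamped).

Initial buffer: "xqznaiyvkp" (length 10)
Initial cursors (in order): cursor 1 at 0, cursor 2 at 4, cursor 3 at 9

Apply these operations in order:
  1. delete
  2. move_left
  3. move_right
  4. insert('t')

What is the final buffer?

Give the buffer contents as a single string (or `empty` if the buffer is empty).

After op 1 (delete): buffer="xqzaiyvp" (len 8), cursors c1@0 c2@3 c3@7, authorship ........
After op 2 (move_left): buffer="xqzaiyvp" (len 8), cursors c1@0 c2@2 c3@6, authorship ........
After op 3 (move_right): buffer="xqzaiyvp" (len 8), cursors c1@1 c2@3 c3@7, authorship ........
After op 4 (insert('t')): buffer="xtqztaiyvtp" (len 11), cursors c1@2 c2@5 c3@10, authorship .1..2....3.

Answer: xtqztaiyvtp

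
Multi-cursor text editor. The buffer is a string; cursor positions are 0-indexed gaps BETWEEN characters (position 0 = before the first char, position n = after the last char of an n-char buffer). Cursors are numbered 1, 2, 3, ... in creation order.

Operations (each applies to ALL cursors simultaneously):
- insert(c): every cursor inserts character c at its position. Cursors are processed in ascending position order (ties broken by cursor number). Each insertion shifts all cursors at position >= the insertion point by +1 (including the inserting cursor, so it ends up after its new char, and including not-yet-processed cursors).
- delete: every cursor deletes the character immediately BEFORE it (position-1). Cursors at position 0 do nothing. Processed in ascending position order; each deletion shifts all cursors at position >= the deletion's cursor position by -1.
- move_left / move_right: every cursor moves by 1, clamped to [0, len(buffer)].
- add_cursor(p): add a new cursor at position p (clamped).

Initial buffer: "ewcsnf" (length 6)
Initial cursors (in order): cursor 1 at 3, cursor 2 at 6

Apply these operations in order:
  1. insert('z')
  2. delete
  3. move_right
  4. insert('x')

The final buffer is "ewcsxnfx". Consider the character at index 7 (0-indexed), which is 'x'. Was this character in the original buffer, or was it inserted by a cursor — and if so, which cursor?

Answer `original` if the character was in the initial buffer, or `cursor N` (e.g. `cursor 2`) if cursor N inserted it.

After op 1 (insert('z')): buffer="ewczsnfz" (len 8), cursors c1@4 c2@8, authorship ...1...2
After op 2 (delete): buffer="ewcsnf" (len 6), cursors c1@3 c2@6, authorship ......
After op 3 (move_right): buffer="ewcsnf" (len 6), cursors c1@4 c2@6, authorship ......
After op 4 (insert('x')): buffer="ewcsxnfx" (len 8), cursors c1@5 c2@8, authorship ....1..2
Authorship (.=original, N=cursor N): . . . . 1 . . 2
Index 7: author = 2

Answer: cursor 2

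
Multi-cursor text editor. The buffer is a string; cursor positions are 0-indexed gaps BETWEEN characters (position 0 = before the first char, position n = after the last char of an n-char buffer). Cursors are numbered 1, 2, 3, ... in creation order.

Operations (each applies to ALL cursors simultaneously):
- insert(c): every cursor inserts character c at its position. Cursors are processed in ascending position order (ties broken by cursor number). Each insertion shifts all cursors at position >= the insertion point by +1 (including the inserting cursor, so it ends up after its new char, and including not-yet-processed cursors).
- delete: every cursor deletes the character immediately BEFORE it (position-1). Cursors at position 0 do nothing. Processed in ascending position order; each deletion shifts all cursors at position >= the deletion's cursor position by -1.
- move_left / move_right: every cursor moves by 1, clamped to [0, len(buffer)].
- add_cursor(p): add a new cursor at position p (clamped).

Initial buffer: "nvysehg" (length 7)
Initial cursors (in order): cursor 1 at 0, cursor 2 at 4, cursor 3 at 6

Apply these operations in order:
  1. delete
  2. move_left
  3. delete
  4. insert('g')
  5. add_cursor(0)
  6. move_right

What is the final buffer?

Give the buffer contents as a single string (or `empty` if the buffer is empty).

After op 1 (delete): buffer="nvyeg" (len 5), cursors c1@0 c2@3 c3@4, authorship .....
After op 2 (move_left): buffer="nvyeg" (len 5), cursors c1@0 c2@2 c3@3, authorship .....
After op 3 (delete): buffer="neg" (len 3), cursors c1@0 c2@1 c3@1, authorship ...
After op 4 (insert('g')): buffer="gnggeg" (len 6), cursors c1@1 c2@4 c3@4, authorship 1.23..
After op 5 (add_cursor(0)): buffer="gnggeg" (len 6), cursors c4@0 c1@1 c2@4 c3@4, authorship 1.23..
After op 6 (move_right): buffer="gnggeg" (len 6), cursors c4@1 c1@2 c2@5 c3@5, authorship 1.23..

Answer: gnggeg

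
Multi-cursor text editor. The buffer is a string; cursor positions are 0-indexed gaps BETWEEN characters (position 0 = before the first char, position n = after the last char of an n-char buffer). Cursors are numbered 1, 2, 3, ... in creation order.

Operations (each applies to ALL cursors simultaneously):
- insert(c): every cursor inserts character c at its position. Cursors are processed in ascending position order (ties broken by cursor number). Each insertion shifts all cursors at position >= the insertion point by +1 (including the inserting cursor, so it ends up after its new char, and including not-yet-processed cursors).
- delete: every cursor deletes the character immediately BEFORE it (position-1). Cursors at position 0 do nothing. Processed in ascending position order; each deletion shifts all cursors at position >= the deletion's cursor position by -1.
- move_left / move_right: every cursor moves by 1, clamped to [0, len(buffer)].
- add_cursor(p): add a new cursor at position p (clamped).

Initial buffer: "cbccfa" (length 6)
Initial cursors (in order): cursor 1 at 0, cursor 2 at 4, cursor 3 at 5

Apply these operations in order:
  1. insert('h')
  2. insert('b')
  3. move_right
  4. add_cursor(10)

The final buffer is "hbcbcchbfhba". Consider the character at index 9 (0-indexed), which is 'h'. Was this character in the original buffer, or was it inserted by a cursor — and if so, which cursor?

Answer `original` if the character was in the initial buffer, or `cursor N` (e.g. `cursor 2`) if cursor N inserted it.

After op 1 (insert('h')): buffer="hcbcchfha" (len 9), cursors c1@1 c2@6 c3@8, authorship 1....2.3.
After op 2 (insert('b')): buffer="hbcbcchbfhba" (len 12), cursors c1@2 c2@8 c3@11, authorship 11....22.33.
After op 3 (move_right): buffer="hbcbcchbfhba" (len 12), cursors c1@3 c2@9 c3@12, authorship 11....22.33.
After op 4 (add_cursor(10)): buffer="hbcbcchbfhba" (len 12), cursors c1@3 c2@9 c4@10 c3@12, authorship 11....22.33.
Authorship (.=original, N=cursor N): 1 1 . . . . 2 2 . 3 3 .
Index 9: author = 3

Answer: cursor 3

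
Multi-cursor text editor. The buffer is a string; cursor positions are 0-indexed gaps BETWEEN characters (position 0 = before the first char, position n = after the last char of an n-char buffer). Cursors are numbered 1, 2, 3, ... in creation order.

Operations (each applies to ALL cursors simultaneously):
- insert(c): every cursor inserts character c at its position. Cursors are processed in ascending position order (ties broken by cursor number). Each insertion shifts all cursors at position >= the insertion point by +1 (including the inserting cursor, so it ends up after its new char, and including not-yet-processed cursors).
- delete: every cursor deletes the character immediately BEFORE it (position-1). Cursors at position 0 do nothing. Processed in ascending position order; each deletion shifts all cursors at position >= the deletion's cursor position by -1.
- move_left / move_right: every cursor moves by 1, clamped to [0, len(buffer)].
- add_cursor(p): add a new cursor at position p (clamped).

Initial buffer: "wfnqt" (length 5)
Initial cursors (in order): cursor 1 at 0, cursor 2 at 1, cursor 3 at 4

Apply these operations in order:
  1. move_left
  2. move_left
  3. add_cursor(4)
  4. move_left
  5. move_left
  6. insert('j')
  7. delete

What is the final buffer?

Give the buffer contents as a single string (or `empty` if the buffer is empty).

After op 1 (move_left): buffer="wfnqt" (len 5), cursors c1@0 c2@0 c3@3, authorship .....
After op 2 (move_left): buffer="wfnqt" (len 5), cursors c1@0 c2@0 c3@2, authorship .....
After op 3 (add_cursor(4)): buffer="wfnqt" (len 5), cursors c1@0 c2@0 c3@2 c4@4, authorship .....
After op 4 (move_left): buffer="wfnqt" (len 5), cursors c1@0 c2@0 c3@1 c4@3, authorship .....
After op 5 (move_left): buffer="wfnqt" (len 5), cursors c1@0 c2@0 c3@0 c4@2, authorship .....
After op 6 (insert('j')): buffer="jjjwfjnqt" (len 9), cursors c1@3 c2@3 c3@3 c4@6, authorship 123..4...
After op 7 (delete): buffer="wfnqt" (len 5), cursors c1@0 c2@0 c3@0 c4@2, authorship .....

Answer: wfnqt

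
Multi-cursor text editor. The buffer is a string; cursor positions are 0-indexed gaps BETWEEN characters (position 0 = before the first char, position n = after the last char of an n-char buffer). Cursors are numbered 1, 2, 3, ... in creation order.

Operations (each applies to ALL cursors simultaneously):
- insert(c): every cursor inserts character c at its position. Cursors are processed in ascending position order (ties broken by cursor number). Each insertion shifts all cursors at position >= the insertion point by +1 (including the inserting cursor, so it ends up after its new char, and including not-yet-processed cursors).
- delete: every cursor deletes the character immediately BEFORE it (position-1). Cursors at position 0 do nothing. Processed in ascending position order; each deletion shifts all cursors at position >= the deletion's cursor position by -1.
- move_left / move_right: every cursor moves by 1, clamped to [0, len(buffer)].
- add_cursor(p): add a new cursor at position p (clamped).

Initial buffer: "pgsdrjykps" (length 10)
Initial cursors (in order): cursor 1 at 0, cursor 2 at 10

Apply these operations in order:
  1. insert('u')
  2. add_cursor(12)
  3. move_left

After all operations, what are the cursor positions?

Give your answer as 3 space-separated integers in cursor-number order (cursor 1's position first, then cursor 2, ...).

Answer: 0 11 11

Derivation:
After op 1 (insert('u')): buffer="upgsdrjykpsu" (len 12), cursors c1@1 c2@12, authorship 1..........2
After op 2 (add_cursor(12)): buffer="upgsdrjykpsu" (len 12), cursors c1@1 c2@12 c3@12, authorship 1..........2
After op 3 (move_left): buffer="upgsdrjykpsu" (len 12), cursors c1@0 c2@11 c3@11, authorship 1..........2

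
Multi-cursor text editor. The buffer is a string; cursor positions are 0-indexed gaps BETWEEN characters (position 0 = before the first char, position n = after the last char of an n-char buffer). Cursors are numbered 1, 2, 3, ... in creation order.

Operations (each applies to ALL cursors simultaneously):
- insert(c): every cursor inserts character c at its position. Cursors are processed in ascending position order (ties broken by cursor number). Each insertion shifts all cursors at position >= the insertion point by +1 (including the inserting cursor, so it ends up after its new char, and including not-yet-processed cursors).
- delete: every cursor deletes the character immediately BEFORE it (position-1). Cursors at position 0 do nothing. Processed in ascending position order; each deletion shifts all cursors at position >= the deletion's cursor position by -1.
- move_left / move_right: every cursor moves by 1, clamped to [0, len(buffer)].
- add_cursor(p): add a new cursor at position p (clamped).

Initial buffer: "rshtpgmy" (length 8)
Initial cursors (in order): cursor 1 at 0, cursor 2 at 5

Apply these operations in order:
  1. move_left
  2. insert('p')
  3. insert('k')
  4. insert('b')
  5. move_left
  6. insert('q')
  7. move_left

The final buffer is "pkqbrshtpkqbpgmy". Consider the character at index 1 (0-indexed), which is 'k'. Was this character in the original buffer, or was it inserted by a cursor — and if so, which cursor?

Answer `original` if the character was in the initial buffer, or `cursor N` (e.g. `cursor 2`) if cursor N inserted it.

After op 1 (move_left): buffer="rshtpgmy" (len 8), cursors c1@0 c2@4, authorship ........
After op 2 (insert('p')): buffer="prshtppgmy" (len 10), cursors c1@1 c2@6, authorship 1....2....
After op 3 (insert('k')): buffer="pkrshtpkpgmy" (len 12), cursors c1@2 c2@8, authorship 11....22....
After op 4 (insert('b')): buffer="pkbrshtpkbpgmy" (len 14), cursors c1@3 c2@10, authorship 111....222....
After op 5 (move_left): buffer="pkbrshtpkbpgmy" (len 14), cursors c1@2 c2@9, authorship 111....222....
After op 6 (insert('q')): buffer="pkqbrshtpkqbpgmy" (len 16), cursors c1@3 c2@11, authorship 1111....2222....
After op 7 (move_left): buffer="pkqbrshtpkqbpgmy" (len 16), cursors c1@2 c2@10, authorship 1111....2222....
Authorship (.=original, N=cursor N): 1 1 1 1 . . . . 2 2 2 2 . . . .
Index 1: author = 1

Answer: cursor 1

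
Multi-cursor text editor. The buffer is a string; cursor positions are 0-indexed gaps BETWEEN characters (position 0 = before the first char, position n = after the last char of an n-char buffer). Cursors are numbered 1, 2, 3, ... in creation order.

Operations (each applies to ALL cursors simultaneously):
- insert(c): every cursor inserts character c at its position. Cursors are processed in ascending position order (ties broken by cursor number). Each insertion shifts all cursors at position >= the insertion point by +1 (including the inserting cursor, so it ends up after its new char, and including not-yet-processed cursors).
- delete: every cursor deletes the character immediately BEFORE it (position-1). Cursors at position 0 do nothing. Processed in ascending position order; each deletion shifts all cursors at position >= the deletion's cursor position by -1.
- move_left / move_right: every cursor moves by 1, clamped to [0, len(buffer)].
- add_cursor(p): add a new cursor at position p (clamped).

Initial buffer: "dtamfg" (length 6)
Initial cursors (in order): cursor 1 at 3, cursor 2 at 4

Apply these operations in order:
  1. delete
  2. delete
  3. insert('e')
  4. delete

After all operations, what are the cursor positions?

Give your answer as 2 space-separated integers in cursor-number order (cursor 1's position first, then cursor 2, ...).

Answer: 0 0

Derivation:
After op 1 (delete): buffer="dtfg" (len 4), cursors c1@2 c2@2, authorship ....
After op 2 (delete): buffer="fg" (len 2), cursors c1@0 c2@0, authorship ..
After op 3 (insert('e')): buffer="eefg" (len 4), cursors c1@2 c2@2, authorship 12..
After op 4 (delete): buffer="fg" (len 2), cursors c1@0 c2@0, authorship ..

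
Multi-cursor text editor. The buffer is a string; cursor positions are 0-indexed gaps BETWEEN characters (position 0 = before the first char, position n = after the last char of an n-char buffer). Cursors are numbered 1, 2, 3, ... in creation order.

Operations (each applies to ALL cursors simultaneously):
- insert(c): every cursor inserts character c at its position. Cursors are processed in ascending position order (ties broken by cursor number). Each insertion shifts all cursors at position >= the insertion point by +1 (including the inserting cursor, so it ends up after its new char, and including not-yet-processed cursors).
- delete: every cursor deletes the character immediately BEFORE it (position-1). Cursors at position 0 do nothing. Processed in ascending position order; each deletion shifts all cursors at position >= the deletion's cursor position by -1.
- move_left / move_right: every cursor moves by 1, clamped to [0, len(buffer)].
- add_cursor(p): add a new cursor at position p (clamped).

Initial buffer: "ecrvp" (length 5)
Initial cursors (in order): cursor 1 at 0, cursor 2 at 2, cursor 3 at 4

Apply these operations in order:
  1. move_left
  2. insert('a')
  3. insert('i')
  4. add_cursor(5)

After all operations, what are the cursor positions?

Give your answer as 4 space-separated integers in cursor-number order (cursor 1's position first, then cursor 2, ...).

After op 1 (move_left): buffer="ecrvp" (len 5), cursors c1@0 c2@1 c3@3, authorship .....
After op 2 (insert('a')): buffer="aeacravp" (len 8), cursors c1@1 c2@3 c3@6, authorship 1.2..3..
After op 3 (insert('i')): buffer="aieaicraivp" (len 11), cursors c1@2 c2@5 c3@9, authorship 11.22..33..
After op 4 (add_cursor(5)): buffer="aieaicraivp" (len 11), cursors c1@2 c2@5 c4@5 c3@9, authorship 11.22..33..

Answer: 2 5 9 5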